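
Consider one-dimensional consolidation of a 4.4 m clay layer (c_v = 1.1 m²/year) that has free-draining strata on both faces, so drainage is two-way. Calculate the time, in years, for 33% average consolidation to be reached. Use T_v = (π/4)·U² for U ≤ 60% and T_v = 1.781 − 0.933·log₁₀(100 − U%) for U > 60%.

Drainage path length: H_d = H/2 = 2.2 m (double drainage).
U ≤ 60%: T_v = (π/4)·U² = (π/4)×0.33² = 0.08553.
t = T_v·H_d²/c_v = 0.08553×2.2²/1.1 = 0.3763 years.

t ≈ 0.376 years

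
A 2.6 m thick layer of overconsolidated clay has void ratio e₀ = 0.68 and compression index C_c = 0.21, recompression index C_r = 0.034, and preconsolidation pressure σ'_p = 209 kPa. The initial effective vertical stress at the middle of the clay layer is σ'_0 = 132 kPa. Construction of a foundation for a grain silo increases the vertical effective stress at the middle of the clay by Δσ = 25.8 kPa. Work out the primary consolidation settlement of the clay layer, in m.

S_c ≈ 0.00408 m

Final effective stress: σ'_f = 132 + 25.8 = 157.8 kPa.
σ'_f = 157.8 ≤ σ'_p = 209 kPa, so the clay remains overconsolidated and only the recompression index applies:
S_c = C_r·H/(1+e₀)·log₁₀(σ'_f/σ'_0) = 0.034×2.6/1.68×log₁₀(157.8/132)
    = 0.052618 × 0.077533 = 0.00408 m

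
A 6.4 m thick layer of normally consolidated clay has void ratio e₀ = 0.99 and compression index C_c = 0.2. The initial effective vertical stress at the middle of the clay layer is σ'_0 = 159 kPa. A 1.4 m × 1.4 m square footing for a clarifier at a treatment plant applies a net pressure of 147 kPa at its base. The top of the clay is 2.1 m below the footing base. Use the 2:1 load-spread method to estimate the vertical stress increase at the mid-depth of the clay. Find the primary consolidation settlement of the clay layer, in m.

S_c ≈ 0.0111 m

Mid-depth of clay below the footing base: z = 2.1 + 6.4/2 = 5.3 m.
Stress increase at mid-clay by the 2:1 spreading method:
Δσ = qBL/((B+z)(L+z)) = 147×1.4×1.4/((1.4+5.3)(1.4+5.3)) = 6.4184 kPa
Final effective stress: σ'_f = σ'_0 + Δσ = 159 + 6.4184 = 165.42 kPa.
Normally consolidated clay, so the full stress increment lies on the virgin compression line:
S_c = C_c·H/(1+e₀)·log₁₀(σ'_f/σ'_0) = 0.2×6.4/(1+0.99)×log₁₀(165.42/159)
    = 0.64322 × 0.017191 = 0.01106 m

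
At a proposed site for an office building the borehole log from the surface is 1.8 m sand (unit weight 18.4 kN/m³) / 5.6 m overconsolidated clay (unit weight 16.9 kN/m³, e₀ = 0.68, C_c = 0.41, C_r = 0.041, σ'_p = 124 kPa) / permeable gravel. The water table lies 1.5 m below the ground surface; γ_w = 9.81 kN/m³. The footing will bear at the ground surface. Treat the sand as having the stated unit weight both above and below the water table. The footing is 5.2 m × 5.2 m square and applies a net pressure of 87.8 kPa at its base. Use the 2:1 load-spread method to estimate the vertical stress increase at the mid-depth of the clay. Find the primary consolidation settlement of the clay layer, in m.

Mid-depth of clay below the ground surface: z = 1.8 + 5.6/2 = 4.6 m.
Total vertical stress at mid-clay: σ_v = 18.4×1.8 + 16.9×2.8 = 80.44 kPa.
Pore pressure: u = 9.81×(4.6 − 1.5) = 30.411 kPa.
Initial effective stress: σ'_0 = σ_v − u = 80.44 − 30.411 = 50.029 kPa.
Stress increase at mid-clay by the 2:1 spreading method:
Δσ = qBL/((B+z)(L+z)) = 87.8×5.2×5.2/((5.2+4.6)(5.2+4.6)) = 24.72 kPa
Final effective stress: σ'_f = 50.029 + 24.72 = 74.749 kPa.
σ'_f = 74.749 ≤ σ'_p = 124 kPa, so the clay remains overconsolidated and only the recompression index applies:
S_c = C_r·H/(1+e₀)·log₁₀(σ'_f/σ'_0) = 0.041×5.6/1.68×log₁₀(74.749/50.029)
    = 0.13667 × 0.17438 = 0.02383 m

S_c ≈ 0.0238 m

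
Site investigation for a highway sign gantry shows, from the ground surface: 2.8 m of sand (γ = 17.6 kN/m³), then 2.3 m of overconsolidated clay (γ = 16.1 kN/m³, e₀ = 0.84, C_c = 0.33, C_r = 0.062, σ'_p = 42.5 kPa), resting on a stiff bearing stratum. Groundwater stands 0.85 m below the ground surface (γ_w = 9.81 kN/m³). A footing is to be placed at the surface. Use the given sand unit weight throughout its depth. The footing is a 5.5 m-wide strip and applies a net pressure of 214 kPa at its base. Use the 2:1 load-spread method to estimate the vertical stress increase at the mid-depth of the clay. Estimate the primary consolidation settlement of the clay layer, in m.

S_c ≈ 0.244 m

Mid-depth of clay below the ground surface: z = 2.8 + 2.3/2 = 3.95 m.
Total vertical stress at mid-clay: σ_v = 17.6×2.8 + 16.1×1.15 = 67.795 kPa.
Pore pressure: u = 9.81×(3.95 − 0.85) = 30.411 kPa.
Initial effective stress: σ'_0 = σ_v − u = 67.795 − 30.411 = 37.384 kPa.
Stress increase at mid-clay by the 2:1 spreading method:
Δσ = qB/(B+z) = 214×5.5/(5.5+3.95) = 124.55 kPa
Final effective stress: σ'_f = 37.384 + 124.55 = 161.93 kPa.
σ'_f = 161.93 > σ'_p = 42.5 kPa, so the stress path crosses the preconsolidation pressure — recompression up to σ'_p, then virgin compression beyond:
S_c = H/(1+e₀)·[C_r·log₁₀(σ'_p/σ'_0) + C_c·log₁₀(σ'_f/σ'_p)]
    = 2.3/1.84 × [0.062×log₁₀(42.5/37.384) + 0.33×log₁₀(161.93/42.5)]
    = 1.25 × [0.0034536 + 0.19171] = 0.244 m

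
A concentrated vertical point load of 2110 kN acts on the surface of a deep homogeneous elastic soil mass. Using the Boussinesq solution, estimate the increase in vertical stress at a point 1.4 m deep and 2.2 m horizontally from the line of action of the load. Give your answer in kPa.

Boussinesq vertical stress below a point load on an elastic half-space:
Δσ_z = 3P/(2πz²) · [1 + (r/z)²]^(−5/2)
r/z = 2.2/1.4 = 1.5714; [1+(r/z)²]^(−5/2) = 0.044603.
Δσ_z = 3×2110/(2π×1.4²) × 0.044603 = 514.01 × 0.044603 = 22.93 kPa

Δσ_z ≈ 22.9 kPa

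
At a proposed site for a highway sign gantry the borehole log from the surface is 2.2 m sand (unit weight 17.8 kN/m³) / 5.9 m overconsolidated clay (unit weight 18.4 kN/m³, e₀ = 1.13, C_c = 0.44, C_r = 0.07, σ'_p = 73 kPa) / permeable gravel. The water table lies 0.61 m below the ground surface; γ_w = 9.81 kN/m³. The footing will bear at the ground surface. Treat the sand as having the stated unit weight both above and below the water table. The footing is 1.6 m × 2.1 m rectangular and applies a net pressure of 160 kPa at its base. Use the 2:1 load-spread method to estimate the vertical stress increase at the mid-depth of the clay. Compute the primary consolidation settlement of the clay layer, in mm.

Mid-depth of clay below the ground surface: z = 2.2 + 5.9/2 = 5.15 m.
Total vertical stress at mid-clay: σ_v = 17.8×2.2 + 18.4×2.95 = 93.44 kPa.
Pore pressure: u = 9.81×(5.15 − 0.61) = 44.537 kPa.
Initial effective stress: σ'_0 = σ_v − u = 93.44 − 44.537 = 48.903 kPa.
Stress increase at mid-clay by the 2:1 spreading method:
Δσ = qBL/((B+z)(L+z)) = 160×1.6×2.1/((1.6+5.15)(2.1+5.15)) = 10.985 kPa
Final effective stress: σ'_f = 48.903 + 10.985 = 59.888 kPa.
σ'_f = 59.888 ≤ σ'_p = 73 kPa, so the clay remains overconsolidated and only the recompression index applies:
S_c = C_r·H/(1+e₀)·log₁₀(σ'_f/σ'_0) = 0.07×5.9/2.13×log₁₀(59.888/48.903)
    = 0.1939 × 0.088004 = 0.01706 m

S_c ≈ 17.1 mm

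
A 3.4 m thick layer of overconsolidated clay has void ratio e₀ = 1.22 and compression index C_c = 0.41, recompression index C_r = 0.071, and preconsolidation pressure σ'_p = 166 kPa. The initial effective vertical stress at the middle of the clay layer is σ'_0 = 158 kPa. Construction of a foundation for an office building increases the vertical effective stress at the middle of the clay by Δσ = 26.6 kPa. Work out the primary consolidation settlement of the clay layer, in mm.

Final effective stress: σ'_f = 158 + 26.6 = 184.6 kPa.
σ'_f = 184.6 > σ'_p = 166 kPa, so the stress path crosses the preconsolidation pressure — recompression up to σ'_p, then virgin compression beyond:
S_c = H/(1+e₀)·[C_r·log₁₀(σ'_p/σ'_0) + C_c·log₁₀(σ'_f/σ'_p)]
    = 3.4/2.22 × [0.071×log₁₀(166/158) + 0.41×log₁₀(184.6/166)]
    = 1.5315 × [0.001523 + 0.018911] = 0.03129 m

S_c ≈ 31.3 mm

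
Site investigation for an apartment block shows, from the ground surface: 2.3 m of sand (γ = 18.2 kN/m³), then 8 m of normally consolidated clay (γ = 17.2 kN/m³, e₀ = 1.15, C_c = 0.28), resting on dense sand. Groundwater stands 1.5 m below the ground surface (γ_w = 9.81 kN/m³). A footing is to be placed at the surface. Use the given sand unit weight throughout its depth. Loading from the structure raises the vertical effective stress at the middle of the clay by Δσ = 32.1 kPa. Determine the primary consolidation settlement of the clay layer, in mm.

S_c ≈ 185 mm

Mid-depth of clay below the ground surface: z = 2.3 + 8/2 = 6.3 m.
Total vertical stress at mid-clay: σ_v = 18.2×2.3 + 17.2×4 = 110.66 kPa.
Pore pressure: u = 9.81×(6.3 − 1.5) = 47.088 kPa.
Initial effective stress: σ'_0 = σ_v − u = 110.66 − 47.088 = 63.572 kPa.
Final effective stress: σ'_f = σ'_0 + Δσ = 63.572 + 32.1 = 95.672 kPa.
Normally consolidated clay, so the full stress increment lies on the virgin compression line:
S_c = C_c·H/(1+e₀)·log₁₀(σ'_f/σ'_0) = 0.28×8/(1+1.15)×log₁₀(95.672/63.572)
    = 1.0419 × 0.17752 = 0.185 m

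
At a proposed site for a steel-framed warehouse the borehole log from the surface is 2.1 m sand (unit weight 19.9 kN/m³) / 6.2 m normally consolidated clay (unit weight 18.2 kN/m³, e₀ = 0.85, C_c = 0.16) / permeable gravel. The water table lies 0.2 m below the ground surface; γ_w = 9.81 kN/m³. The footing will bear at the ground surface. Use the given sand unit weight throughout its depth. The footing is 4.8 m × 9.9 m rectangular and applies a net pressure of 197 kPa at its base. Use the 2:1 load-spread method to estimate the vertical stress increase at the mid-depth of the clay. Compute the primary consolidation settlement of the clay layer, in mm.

Mid-depth of clay below the ground surface: z = 2.1 + 6.2/2 = 5.2 m.
Total vertical stress at mid-clay: σ_v = 19.9×2.1 + 18.2×3.1 = 98.21 kPa.
Pore pressure: u = 9.81×(5.2 − 0.2) = 49.05 kPa.
Initial effective stress: σ'_0 = σ_v − u = 98.21 − 49.05 = 49.16 kPa.
Stress increase at mid-clay by the 2:1 spreading method:
Δσ = qBL/((B+z)(L+z)) = 197×4.8×9.9/((4.8+5.2)(9.9+5.2)) = 61.996 kPa
Final effective stress: σ'_f = σ'_0 + Δσ = 49.16 + 61.996 = 111.16 kPa.
Normally consolidated clay, so the full stress increment lies on the virgin compression line:
S_c = C_c·H/(1+e₀)·log₁₀(σ'_f/σ'_0) = 0.16×6.2/(1+0.85)×log₁₀(111.16/49.16)
    = 0.53622 × 0.35434 = 0.19 m

S_c ≈ 190 mm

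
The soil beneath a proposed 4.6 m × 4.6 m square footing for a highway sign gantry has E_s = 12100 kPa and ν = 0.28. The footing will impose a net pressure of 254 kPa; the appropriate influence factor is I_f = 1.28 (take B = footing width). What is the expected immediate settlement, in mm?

S_e ≈ 114 mm

Immediate (elastic) settlement: S_e = q·B·(1−ν²)/E_s · I_f.
S_e = 254 × 4.6 × (1 − 0.28²) / 12100 × 1.28
    = 254 × 4.6 × 0.9216 / 12100 × 1.28
    = 0.1139 m = 113.9 mm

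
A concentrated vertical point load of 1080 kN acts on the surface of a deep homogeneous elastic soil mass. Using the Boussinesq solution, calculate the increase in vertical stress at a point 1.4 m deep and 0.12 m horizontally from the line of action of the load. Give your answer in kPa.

Boussinesq vertical stress below a point load on an elastic half-space:
Δσ_z = 3P/(2πz²) · [1 + (r/z)²]^(−5/2)
r/z = 0.12/1.4 = 0.085714; [1+(r/z)²]^(−5/2) = 0.98187.
Δσ_z = 3×1080/(2π×1.4²) × 0.98187 = 263.09 × 0.98187 = 258.3 kPa

Δσ_z ≈ 258 kPa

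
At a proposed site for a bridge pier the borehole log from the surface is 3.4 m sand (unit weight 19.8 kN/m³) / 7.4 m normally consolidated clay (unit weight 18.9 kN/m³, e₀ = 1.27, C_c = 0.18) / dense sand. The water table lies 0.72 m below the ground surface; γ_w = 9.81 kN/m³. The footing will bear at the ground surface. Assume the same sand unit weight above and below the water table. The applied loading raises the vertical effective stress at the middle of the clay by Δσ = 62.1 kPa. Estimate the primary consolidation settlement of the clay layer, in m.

S_c ≈ 0.154 m

Mid-depth of clay below the ground surface: z = 3.4 + 7.4/2 = 7.1 m.
Total vertical stress at mid-clay: σ_v = 19.8×3.4 + 18.9×3.7 = 137.25 kPa.
Pore pressure: u = 9.81×(7.1 − 0.72) = 62.588 kPa.
Initial effective stress: σ'_0 = σ_v − u = 137.25 − 62.588 = 74.662 kPa.
Final effective stress: σ'_f = σ'_0 + Δσ = 74.662 + 62.1 = 136.76 kPa.
Normally consolidated clay, so the full stress increment lies on the virgin compression line:
S_c = C_c·H/(1+e₀)·log₁₀(σ'_f/σ'_0) = 0.18×7.4/(1+1.27)×log₁₀(136.76/74.662)
    = 0.58678 × 0.26286 = 0.1542 m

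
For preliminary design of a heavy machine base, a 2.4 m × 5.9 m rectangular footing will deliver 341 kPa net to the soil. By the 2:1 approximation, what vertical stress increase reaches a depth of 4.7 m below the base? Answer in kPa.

By the 2:1 method the load spreads at 1 horizontal : 2 vertical, so at depth z the loaded area has grown by z in each plan dimension:
Δσ = qBL/((B+z)(L+z)) = 341×2.4×5.9/((2.4+4.7)(5.9+4.7)) = 64.158 kPa

Δσ_z ≈ 64.2 kPa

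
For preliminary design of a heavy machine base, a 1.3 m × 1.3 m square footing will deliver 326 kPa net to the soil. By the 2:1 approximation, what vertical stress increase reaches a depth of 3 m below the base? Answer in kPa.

By the 2:1 method the load spreads at 1 horizontal : 2 vertical, so at depth z the loaded area has grown by z in each plan dimension:
Δσ = qBL/((B+z)(L+z)) = 326×1.3×1.3/((1.3+3)(1.3+3)) = 29.797 kPa

Δσ_z ≈ 29.8 kPa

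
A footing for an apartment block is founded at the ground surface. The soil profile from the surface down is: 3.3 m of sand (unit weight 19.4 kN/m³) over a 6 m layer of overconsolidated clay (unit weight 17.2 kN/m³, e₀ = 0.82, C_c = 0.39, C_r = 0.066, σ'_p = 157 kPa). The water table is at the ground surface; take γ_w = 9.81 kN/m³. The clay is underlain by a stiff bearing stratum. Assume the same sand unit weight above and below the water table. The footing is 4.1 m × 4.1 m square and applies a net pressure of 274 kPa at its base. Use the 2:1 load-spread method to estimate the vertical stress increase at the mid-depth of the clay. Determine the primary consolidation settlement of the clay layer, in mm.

S_c ≈ 55.1 mm

Mid-depth of clay below the ground surface: z = 3.3 + 6/2 = 6.3 m.
Total vertical stress at mid-clay: σ_v = 19.4×3.3 + 17.2×3 = 115.62 kPa.
Pore pressure: u = 9.81×(6.3 − 0) = 61.803 kPa.
Initial effective stress: σ'_0 = σ_v − u = 115.62 − 61.803 = 53.817 kPa.
Stress increase at mid-clay by the 2:1 spreading method:
Δσ = qBL/((B+z)(L+z)) = 274×4.1×4.1/((4.1+6.3)(4.1+6.3)) = 42.585 kPa
Final effective stress: σ'_f = 53.817 + 42.585 = 96.402 kPa.
σ'_f = 96.402 ≤ σ'_p = 157 kPa, so the clay remains overconsolidated and only the recompression index applies:
S_c = C_r·H/(1+e₀)·log₁₀(σ'_f/σ'_0) = 0.066×6/1.82×log₁₀(96.402/53.817)
    = 0.21758 × 0.25317 = 0.05509 m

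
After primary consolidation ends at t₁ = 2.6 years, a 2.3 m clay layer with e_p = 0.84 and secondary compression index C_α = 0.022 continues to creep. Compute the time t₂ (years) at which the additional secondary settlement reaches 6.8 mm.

t₂ ≈ 4.59 years

S_s = C_α·H/(1+e_p)·log₁₀(t₂/t₁) ⇒ log₁₀(t₂/t₁) = S_s·(1+e_p)/(C_α·H).
log₁₀(t₂/t₁) = 0.0068 × (1+0.84) / (0.022×2.3) = 0.2473
t₂ = t₁ × 10^0.2473 = 2.6 × 1.767 = 4.595 years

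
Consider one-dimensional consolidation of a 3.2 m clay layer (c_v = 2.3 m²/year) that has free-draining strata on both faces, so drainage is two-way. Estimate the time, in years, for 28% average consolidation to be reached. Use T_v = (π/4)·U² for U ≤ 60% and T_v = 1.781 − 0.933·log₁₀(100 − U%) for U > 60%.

t ≈ 0.0685 years

Drainage path length: H_d = H/2 = 1.6 m (double drainage).
U ≤ 60%: T_v = (π/4)·U² = (π/4)×0.28² = 0.061575.
t = T_v·H_d²/c_v = 0.061575×1.6²/2.3 = 0.06854 years.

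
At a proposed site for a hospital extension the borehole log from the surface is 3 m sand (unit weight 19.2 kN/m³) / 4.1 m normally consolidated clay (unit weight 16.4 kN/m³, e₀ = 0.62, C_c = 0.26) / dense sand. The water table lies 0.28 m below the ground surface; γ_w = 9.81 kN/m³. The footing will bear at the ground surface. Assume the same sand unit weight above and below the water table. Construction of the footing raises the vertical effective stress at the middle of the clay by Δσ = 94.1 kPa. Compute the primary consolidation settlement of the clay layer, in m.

S_c ≈ 0.325 m

Mid-depth of clay below the ground surface: z = 3 + 4.1/2 = 5.05 m.
Total vertical stress at mid-clay: σ_v = 19.2×3 + 16.4×2.05 = 91.22 kPa.
Pore pressure: u = 9.81×(5.05 − 0.28) = 46.794 kPa.
Initial effective stress: σ'_0 = σ_v − u = 91.22 − 46.794 = 44.426 kPa.
Final effective stress: σ'_f = σ'_0 + Δσ = 44.426 + 94.1 = 138.53 kPa.
Normally consolidated clay, so the full stress increment lies on the virgin compression line:
S_c = C_c·H/(1+e₀)·log₁₀(σ'_f/σ'_0) = 0.26×4.1/(1+0.62)×log₁₀(138.53/44.426)
    = 0.65802 × 0.49391 = 0.325 m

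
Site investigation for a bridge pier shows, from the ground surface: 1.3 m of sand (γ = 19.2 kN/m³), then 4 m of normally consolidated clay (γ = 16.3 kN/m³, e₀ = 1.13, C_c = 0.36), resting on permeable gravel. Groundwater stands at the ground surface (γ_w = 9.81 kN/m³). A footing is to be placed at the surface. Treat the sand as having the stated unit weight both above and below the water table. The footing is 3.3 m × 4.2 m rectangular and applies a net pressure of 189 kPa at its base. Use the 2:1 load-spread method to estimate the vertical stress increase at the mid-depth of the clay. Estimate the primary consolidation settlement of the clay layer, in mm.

S_c ≈ 332 mm

Mid-depth of clay below the ground surface: z = 1.3 + 4/2 = 3.3 m.
Total vertical stress at mid-clay: σ_v = 19.2×1.3 + 16.3×2 = 57.56 kPa.
Pore pressure: u = 9.81×(3.3 − 0) = 32.373 kPa.
Initial effective stress: σ'_0 = σ_v − u = 57.56 − 32.373 = 25.187 kPa.
Stress increase at mid-clay by the 2:1 spreading method:
Δσ = qBL/((B+z)(L+z)) = 189×3.3×4.2/((3.3+3.3)(4.2+3.3)) = 52.92 kPa
Final effective stress: σ'_f = σ'_0 + Δσ = 25.187 + 52.92 = 78.107 kPa.
Normally consolidated clay, so the full stress increment lies on the virgin compression line:
S_c = C_c·H/(1+e₀)·log₁₀(σ'_f/σ'_0) = 0.36×4/(1+1.13)×log₁₀(78.107/25.187)
    = 0.67606 × 0.49151 = 0.3323 m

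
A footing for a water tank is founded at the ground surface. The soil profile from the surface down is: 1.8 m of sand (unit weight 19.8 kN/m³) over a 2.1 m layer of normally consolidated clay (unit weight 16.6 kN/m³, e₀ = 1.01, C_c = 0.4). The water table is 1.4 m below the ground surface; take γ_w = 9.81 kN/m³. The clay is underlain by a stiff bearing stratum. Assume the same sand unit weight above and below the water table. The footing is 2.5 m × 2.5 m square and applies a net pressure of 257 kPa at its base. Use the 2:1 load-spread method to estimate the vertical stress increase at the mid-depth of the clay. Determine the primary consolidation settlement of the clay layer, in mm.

S_c ≈ 162 mm

Mid-depth of clay below the ground surface: z = 1.8 + 2.1/2 = 2.85 m.
Total vertical stress at mid-clay: σ_v = 19.8×1.8 + 16.6×1.05 = 53.07 kPa.
Pore pressure: u = 9.81×(2.85 − 1.4) = 14.225 kPa.
Initial effective stress: σ'_0 = σ_v − u = 53.07 − 14.225 = 38.845 kPa.
Stress increase at mid-clay by the 2:1 spreading method:
Δσ = qBL/((B+z)(L+z)) = 257×2.5×2.5/((2.5+2.85)(2.5+2.85)) = 56.118 kPa
Final effective stress: σ'_f = σ'_0 + Δσ = 38.845 + 56.118 = 94.963 kPa.
Normally consolidated clay, so the full stress increment lies on the virgin compression line:
S_c = C_c·H/(1+e₀)·log₁₀(σ'_f/σ'_0) = 0.4×2.1/(1+1.01)×log₁₀(94.963/38.845)
    = 0.41791 × 0.38822 = 0.1622 m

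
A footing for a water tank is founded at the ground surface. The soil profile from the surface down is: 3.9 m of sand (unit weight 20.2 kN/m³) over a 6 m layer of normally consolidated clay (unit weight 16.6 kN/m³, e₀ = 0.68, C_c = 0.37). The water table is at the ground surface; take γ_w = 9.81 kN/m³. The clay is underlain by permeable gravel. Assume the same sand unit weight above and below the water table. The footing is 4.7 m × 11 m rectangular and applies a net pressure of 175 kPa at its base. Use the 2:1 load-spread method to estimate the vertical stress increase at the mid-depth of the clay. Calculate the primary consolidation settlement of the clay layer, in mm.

Mid-depth of clay below the ground surface: z = 3.9 + 6/2 = 6.9 m.
Total vertical stress at mid-clay: σ_v = 20.2×3.9 + 16.6×3 = 128.58 kPa.
Pore pressure: u = 9.81×(6.9 − 0) = 67.689 kPa.
Initial effective stress: σ'_0 = σ_v − u = 128.58 − 67.689 = 60.891 kPa.
Stress increase at mid-clay by the 2:1 spreading method:
Δσ = qBL/((B+z)(L+z)) = 175×4.7×11/((4.7+6.9)(11+6.9)) = 43.573 kPa
Final effective stress: σ'_f = σ'_0 + Δσ = 60.891 + 43.573 = 104.46 kPa.
Normally consolidated clay, so the full stress increment lies on the virgin compression line:
S_c = C_c·H/(1+e₀)·log₁₀(σ'_f/σ'_0) = 0.37×6/(1+0.68)×log₁₀(104.46/60.891)
    = 1.3214 × 0.2344 = 0.3097 m

S_c ≈ 310 mm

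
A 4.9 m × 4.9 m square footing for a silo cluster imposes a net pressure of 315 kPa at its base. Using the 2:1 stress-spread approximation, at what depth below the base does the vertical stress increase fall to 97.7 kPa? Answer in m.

z ≈ 3.9 m

2:1 spreading — at depth z the loaded area has grown by z in each plan dimension:
qB²/(B+z)² = Δσ_z ⇒ z = B(√(q/Δσ_z) − 1) = 4.9×(√(315/97.7) − 1) = 3.898 m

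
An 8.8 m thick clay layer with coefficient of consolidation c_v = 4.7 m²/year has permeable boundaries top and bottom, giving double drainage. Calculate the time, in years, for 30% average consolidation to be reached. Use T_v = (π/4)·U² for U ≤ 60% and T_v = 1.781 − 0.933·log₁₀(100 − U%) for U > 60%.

Drainage path length: H_d = H/2 = 4.4 m (double drainage).
U ≤ 60%: T_v = (π/4)·U² = (π/4)×0.3² = 0.070686.
t = T_v·H_d²/c_v = 0.070686×4.4²/4.7 = 0.2912 years.

t ≈ 0.291 years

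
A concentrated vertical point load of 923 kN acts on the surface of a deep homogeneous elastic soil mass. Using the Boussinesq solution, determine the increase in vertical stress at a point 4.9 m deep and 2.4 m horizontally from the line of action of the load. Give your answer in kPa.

Boussinesq vertical stress below a point load on an elastic half-space:
Δσ_z = 3P/(2πz²) · [1 + (r/z)²]^(−5/2)
r/z = 2.4/4.9 = 0.4898; [1+(r/z)²]^(−5/2) = 0.58416.
Δσ_z = 3×923/(2π×4.9²) × 0.58416 = 18.355 × 0.58416 = 10.72 kPa

Δσ_z ≈ 10.7 kPa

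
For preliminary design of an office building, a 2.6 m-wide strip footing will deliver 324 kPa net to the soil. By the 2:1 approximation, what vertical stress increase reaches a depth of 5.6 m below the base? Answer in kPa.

Δσ_z ≈ 103 kPa

By the 2:1 method the load spreads at 1 horizontal : 2 vertical, so at depth z the loaded area has grown by z in each plan dimension:
Δσ = qB/(B+z) = 324×2.6/(2.6+5.6) = 102.73 kPa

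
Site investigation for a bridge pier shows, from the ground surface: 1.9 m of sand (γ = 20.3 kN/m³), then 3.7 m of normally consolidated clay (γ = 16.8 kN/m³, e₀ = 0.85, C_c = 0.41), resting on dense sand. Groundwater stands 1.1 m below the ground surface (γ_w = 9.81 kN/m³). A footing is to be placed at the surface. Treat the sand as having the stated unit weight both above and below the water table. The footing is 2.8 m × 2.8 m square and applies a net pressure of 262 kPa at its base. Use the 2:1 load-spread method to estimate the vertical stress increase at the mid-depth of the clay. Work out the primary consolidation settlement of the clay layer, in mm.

Mid-depth of clay below the ground surface: z = 1.9 + 3.7/2 = 3.75 m.
Total vertical stress at mid-clay: σ_v = 20.3×1.9 + 16.8×1.85 = 69.65 kPa.
Pore pressure: u = 9.81×(3.75 − 1.1) = 25.997 kPa.
Initial effective stress: σ'_0 = σ_v − u = 69.65 − 25.997 = 43.653 kPa.
Stress increase at mid-clay by the 2:1 spreading method:
Δσ = qBL/((B+z)(L+z)) = 262×2.8×2.8/((2.8+3.75)(2.8+3.75)) = 47.878 kPa
Final effective stress: σ'_f = σ'_0 + Δσ = 43.653 + 47.878 = 91.531 kPa.
Normally consolidated clay, so the full stress increment lies on the virgin compression line:
S_c = C_c·H/(1+e₀)·log₁₀(σ'_f/σ'_0) = 0.41×3.7/(1+0.85)×log₁₀(91.531/43.653)
    = 0.82 × 0.32155 = 0.2637 m

S_c ≈ 264 mm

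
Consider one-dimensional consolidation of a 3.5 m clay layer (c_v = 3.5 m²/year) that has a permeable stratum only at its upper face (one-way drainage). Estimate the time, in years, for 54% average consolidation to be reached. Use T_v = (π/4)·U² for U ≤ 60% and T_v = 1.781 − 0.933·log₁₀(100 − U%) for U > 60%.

t ≈ 0.802 years

Drainage path length: H_d = H = 3.5 m (single drainage).
U ≤ 60%: T_v = (π/4)·U² = (π/4)×0.54² = 0.22902.
t = T_v·H_d²/c_v = 0.22902×3.5²/3.5 = 0.8016 years.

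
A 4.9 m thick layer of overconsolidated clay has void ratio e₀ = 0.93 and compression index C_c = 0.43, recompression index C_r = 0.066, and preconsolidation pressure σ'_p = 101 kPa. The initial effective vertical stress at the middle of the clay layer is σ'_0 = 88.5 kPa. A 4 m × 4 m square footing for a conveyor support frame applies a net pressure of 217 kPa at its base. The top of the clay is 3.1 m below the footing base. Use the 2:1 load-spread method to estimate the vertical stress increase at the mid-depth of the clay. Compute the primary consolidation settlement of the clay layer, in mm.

Mid-depth of clay below the footing base: z = 3.1 + 4.9/2 = 5.55 m.
Stress increase at mid-clay by the 2:1 spreading method:
Δσ = qBL/((B+z)(L+z)) = 217×4×4/((4+5.55)(4+5.55)) = 38.069 kPa
Final effective stress: σ'_f = 88.5 + 38.069 = 126.57 kPa.
σ'_f = 126.57 > σ'_p = 101 kPa, so the stress path crosses the preconsolidation pressure — recompression up to σ'_p, then virgin compression beyond:
S_c = H/(1+e₀)·[C_r·log₁₀(σ'_p/σ'_0) + C_c·log₁₀(σ'_f/σ'_p)]
    = 4.9/1.93 × [0.066×log₁₀(101/88.5) + 0.43×log₁₀(126.57/101)]
    = 2.5389 × [0.003787 + 0.042144] = 0.1166 m

S_c ≈ 117 mm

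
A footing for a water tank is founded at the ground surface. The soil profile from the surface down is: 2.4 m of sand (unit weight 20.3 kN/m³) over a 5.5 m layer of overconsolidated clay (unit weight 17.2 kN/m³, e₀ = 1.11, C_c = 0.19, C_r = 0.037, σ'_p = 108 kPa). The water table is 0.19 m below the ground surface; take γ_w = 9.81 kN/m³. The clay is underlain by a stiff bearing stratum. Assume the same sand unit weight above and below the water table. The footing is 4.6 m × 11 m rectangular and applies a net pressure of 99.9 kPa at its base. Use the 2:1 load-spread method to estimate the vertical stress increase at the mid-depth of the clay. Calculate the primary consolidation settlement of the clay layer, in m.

Mid-depth of clay below the ground surface: z = 2.4 + 5.5/2 = 5.15 m.
Total vertical stress at mid-clay: σ_v = 20.3×2.4 + 17.2×2.75 = 96.02 kPa.
Pore pressure: u = 9.81×(5.15 − 0.19) = 48.658 kPa.
Initial effective stress: σ'_0 = σ_v − u = 96.02 − 48.658 = 47.362 kPa.
Stress increase at mid-clay by the 2:1 spreading method:
Δσ = qBL/((B+z)(L+z)) = 99.9×4.6×11/((4.6+5.15)(11+5.15)) = 32.103 kPa
Final effective stress: σ'_f = 47.362 + 32.103 = 79.465 kPa.
σ'_f = 79.465 ≤ σ'_p = 108 kPa, so the clay remains overconsolidated and only the recompression index applies:
S_c = C_r·H/(1+e₀)·log₁₀(σ'_f/σ'_0) = 0.037×5.5/2.11×log₁₀(79.465/47.362)
    = 0.096444 × 0.22475 = 0.02168 m

S_c ≈ 0.0217 m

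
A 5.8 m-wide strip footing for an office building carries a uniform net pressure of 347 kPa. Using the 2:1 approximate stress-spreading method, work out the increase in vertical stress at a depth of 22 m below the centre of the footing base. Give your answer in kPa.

By the 2:1 method the load spreads at 1 horizontal : 2 vertical, so at depth z the loaded area has grown by z in each plan dimension:
Δσ = qB/(B+z) = 347×5.8/(5.8+22) = 72.396 kPa

Δσ_z ≈ 72.4 kPa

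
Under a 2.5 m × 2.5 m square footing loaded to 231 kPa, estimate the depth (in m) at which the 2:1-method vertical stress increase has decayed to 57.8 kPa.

2:1 spreading — at depth z the loaded area has grown by z in each plan dimension:
qB²/(B+z)² = Δσ_z ⇒ z = B(√(q/Δσ_z) − 1) = 2.5×(√(231/57.8) − 1) = 2.498 m

z ≈ 2.5 m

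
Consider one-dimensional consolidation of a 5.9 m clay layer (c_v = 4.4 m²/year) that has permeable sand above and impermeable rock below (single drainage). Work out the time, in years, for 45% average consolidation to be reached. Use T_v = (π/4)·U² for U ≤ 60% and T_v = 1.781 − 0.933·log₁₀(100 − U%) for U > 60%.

Drainage path length: H_d = H = 5.9 m (single drainage).
U ≤ 60%: T_v = (π/4)·U² = (π/4)×0.45² = 0.15904.
t = T_v·H_d²/c_v = 0.15904×5.9²/4.4 = 1.258 years.

t ≈ 1.26 years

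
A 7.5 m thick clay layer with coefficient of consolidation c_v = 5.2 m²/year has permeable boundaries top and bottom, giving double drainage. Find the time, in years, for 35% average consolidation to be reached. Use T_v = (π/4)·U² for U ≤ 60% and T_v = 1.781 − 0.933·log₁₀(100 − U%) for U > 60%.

Drainage path length: H_d = H/2 = 3.75 m (double drainage).
U ≤ 60%: T_v = (π/4)·U² = (π/4)×0.35² = 0.096211.
t = T_v·H_d²/c_v = 0.096211×3.75²/5.2 = 0.2602 years.

t ≈ 0.26 years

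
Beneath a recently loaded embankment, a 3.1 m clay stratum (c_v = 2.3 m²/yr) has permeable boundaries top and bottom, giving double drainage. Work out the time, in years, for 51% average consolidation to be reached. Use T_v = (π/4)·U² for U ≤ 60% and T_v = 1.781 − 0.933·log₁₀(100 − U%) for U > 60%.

Drainage path length: H_d = H/2 = 1.55 m (double drainage).
U ≤ 60%: T_v = (π/4)·U² = (π/4)×0.51² = 0.20428.
t = T_v·H_d²/c_v = 0.20428×1.55²/2.3 = 0.2134 years.

t ≈ 0.213 years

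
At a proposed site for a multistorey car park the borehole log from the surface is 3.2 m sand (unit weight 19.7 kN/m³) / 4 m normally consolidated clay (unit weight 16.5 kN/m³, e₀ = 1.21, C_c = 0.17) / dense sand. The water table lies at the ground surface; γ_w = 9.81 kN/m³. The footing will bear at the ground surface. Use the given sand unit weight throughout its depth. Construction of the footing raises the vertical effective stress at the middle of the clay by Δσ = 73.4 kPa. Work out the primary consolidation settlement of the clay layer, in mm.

S_c ≈ 129 mm

Mid-depth of clay below the ground surface: z = 3.2 + 4/2 = 5.2 m.
Total vertical stress at mid-clay: σ_v = 19.7×3.2 + 16.5×2 = 96.04 kPa.
Pore pressure: u = 9.81×(5.2 − 0) = 51.012 kPa.
Initial effective stress: σ'_0 = σ_v − u = 96.04 − 51.012 = 45.028 kPa.
Final effective stress: σ'_f = σ'_0 + Δσ = 45.028 + 73.4 = 118.43 kPa.
Normally consolidated clay, so the full stress increment lies on the virgin compression line:
S_c = C_c·H/(1+e₀)·log₁₀(σ'_f/σ'_0) = 0.17×4/(1+1.21)×log₁₀(118.43/45.028)
    = 0.30769 × 0.41998 = 0.1292 m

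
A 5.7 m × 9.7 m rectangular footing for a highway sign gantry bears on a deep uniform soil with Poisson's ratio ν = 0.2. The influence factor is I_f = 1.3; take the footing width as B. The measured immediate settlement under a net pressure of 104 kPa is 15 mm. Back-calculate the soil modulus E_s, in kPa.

E_s ≈ 49300 kPa

S_e = q·B·(1−ν²)/E_s · I_f  ⇒  E_s = q·B·(1−ν²)·I_f / S_e.
E_s = 104 × 5.7 × 0.96 × 1.3 / 0.015 = 49320 kPa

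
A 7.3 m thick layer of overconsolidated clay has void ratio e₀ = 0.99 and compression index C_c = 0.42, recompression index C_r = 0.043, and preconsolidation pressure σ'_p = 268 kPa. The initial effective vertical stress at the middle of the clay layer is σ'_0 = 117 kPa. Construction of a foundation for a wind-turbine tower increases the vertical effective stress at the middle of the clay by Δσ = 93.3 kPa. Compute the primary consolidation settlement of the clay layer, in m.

S_c ≈ 0.0402 m

Final effective stress: σ'_f = 117 + 93.3 = 210.3 kPa.
σ'_f = 210.3 ≤ σ'_p = 268 kPa, so the clay remains overconsolidated and only the recompression index applies:
S_c = C_r·H/(1+e₀)·log₁₀(σ'_f/σ'_0) = 0.043×7.3/1.99×log₁₀(210.3/117)
    = 0.15774 × 0.25465 = 0.04017 m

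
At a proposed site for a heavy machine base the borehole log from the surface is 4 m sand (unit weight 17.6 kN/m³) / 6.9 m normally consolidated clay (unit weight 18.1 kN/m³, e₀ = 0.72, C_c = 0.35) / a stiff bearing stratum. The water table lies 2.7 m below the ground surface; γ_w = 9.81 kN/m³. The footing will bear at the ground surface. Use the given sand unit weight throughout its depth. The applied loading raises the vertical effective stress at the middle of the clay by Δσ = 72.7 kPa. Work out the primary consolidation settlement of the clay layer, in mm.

Mid-depth of clay below the ground surface: z = 4 + 6.9/2 = 7.45 m.
Total vertical stress at mid-clay: σ_v = 17.6×4 + 18.1×3.45 = 132.85 kPa.
Pore pressure: u = 9.81×(7.45 − 2.7) = 46.598 kPa.
Initial effective stress: σ'_0 = σ_v − u = 132.85 − 46.598 = 86.252 kPa.
Final effective stress: σ'_f = σ'_0 + Δσ = 86.252 + 72.7 = 158.95 kPa.
Normally consolidated clay, so the full stress increment lies on the virgin compression line:
S_c = C_c·H/(1+e₀)·log₁₀(σ'_f/σ'_0) = 0.35×6.9/(1+0.72)×log₁₀(158.95/86.252)
    = 1.4041 × 0.26549 = 0.3728 m

S_c ≈ 373 mm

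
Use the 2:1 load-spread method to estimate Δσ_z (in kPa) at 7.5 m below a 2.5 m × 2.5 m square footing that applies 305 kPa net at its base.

Δσ_z ≈ 19.1 kPa

By the 2:1 method the load spreads at 1 horizontal : 2 vertical, so at depth z the loaded area has grown by z in each plan dimension:
Δσ = qBL/((B+z)(L+z)) = 305×2.5×2.5/((2.5+7.5)(2.5+7.5)) = 19.062 kPa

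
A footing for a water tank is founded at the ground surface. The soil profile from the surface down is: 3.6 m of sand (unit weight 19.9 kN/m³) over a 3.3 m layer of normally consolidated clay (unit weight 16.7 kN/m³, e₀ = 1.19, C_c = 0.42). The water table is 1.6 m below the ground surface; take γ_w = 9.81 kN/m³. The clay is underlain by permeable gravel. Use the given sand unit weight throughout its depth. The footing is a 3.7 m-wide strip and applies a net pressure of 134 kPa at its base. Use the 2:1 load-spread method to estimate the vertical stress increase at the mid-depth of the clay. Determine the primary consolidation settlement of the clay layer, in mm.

Mid-depth of clay below the ground surface: z = 3.6 + 3.3/2 = 5.25 m.
Total vertical stress at mid-clay: σ_v = 19.9×3.6 + 16.7×1.65 = 99.195 kPa.
Pore pressure: u = 9.81×(5.25 − 1.6) = 35.806 kPa.
Initial effective stress: σ'_0 = σ_v − u = 99.195 − 35.806 = 63.389 kPa.
Stress increase at mid-clay by the 2:1 spreading method:
Δσ = qB/(B+z) = 134×3.7/(3.7+5.25) = 55.397 kPa
Final effective stress: σ'_f = σ'_0 + Δσ = 63.389 + 55.397 = 118.79 kPa.
Normally consolidated clay, so the full stress increment lies on the virgin compression line:
S_c = C_c·H/(1+e₀)·log₁₀(σ'_f/σ'_0) = 0.42×3.3/(1+1.19)×log₁₀(118.79/63.389)
    = 0.63288 × 0.27277 = 0.1726 m

S_c ≈ 173 mm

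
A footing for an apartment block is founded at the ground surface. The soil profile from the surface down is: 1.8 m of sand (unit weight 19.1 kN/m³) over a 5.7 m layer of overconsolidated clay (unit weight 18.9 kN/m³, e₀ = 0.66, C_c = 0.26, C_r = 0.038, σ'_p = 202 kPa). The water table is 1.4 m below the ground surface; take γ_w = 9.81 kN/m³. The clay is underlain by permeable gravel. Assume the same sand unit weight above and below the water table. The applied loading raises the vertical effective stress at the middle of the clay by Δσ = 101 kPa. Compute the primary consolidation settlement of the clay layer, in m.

Mid-depth of clay below the ground surface: z = 1.8 + 5.7/2 = 4.65 m.
Total vertical stress at mid-clay: σ_v = 19.1×1.8 + 18.9×2.85 = 88.245 kPa.
Pore pressure: u = 9.81×(4.65 − 1.4) = 31.883 kPa.
Initial effective stress: σ'_0 = σ_v − u = 88.245 − 31.883 = 56.362 kPa.
Final effective stress: σ'_f = 56.362 + 101 = 157.36 kPa.
σ'_f = 157.36 ≤ σ'_p = 202 kPa, so the clay remains overconsolidated and only the recompression index applies:
S_c = C_r·H/(1+e₀)·log₁₀(σ'_f/σ'_0) = 0.038×5.7/1.66×log₁₀(157.36/56.362)
    = 0.13048 × 0.44591 = 0.05818 m

S_c ≈ 0.0582 m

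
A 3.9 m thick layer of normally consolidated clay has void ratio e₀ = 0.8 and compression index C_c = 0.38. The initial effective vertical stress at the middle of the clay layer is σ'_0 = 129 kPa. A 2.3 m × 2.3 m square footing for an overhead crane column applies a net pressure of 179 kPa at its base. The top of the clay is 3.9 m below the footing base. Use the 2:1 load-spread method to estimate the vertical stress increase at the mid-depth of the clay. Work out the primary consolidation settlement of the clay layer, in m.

Mid-depth of clay below the footing base: z = 3.9 + 3.9/2 = 5.85 m.
Stress increase at mid-clay by the 2:1 spreading method:
Δσ = qBL/((B+z)(L+z)) = 179×2.3×2.3/((2.3+5.85)(2.3+5.85)) = 14.256 kPa
Final effective stress: σ'_f = σ'_0 + Δσ = 129 + 14.256 = 143.26 kPa.
Normally consolidated clay, so the full stress increment lies on the virgin compression line:
S_c = C_c·H/(1+e₀)·log₁₀(σ'_f/σ'_0) = 0.38×3.9/(1+0.8)×log₁₀(143.26/129)
    = 0.82333 × 0.045535 = 0.03749 m

S_c ≈ 0.0375 m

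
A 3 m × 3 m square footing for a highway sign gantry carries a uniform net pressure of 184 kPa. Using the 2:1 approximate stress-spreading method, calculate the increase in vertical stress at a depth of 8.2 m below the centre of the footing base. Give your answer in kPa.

By the 2:1 method the load spreads at 1 horizontal : 2 vertical, so at depth z the loaded area has grown by z in each plan dimension:
Δσ = qBL/((B+z)(L+z)) = 184×3×3/((3+8.2)(3+8.2)) = 13.202 kPa

Δσ_z ≈ 13.2 kPa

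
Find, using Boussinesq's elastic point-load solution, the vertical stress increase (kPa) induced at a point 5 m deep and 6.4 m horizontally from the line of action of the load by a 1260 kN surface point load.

Δσ_z ≈ 2.13 kPa

Boussinesq vertical stress below a point load on an elastic half-space:
Δσ_z = 3P/(2πz²) · [1 + (r/z)²]^(−5/2)
r/z = 6.4/5 = 1.28; [1+(r/z)²]^(−5/2) = 0.08844.
Δσ_z = 3×1260/(2π×5²) × 0.08844 = 24.064 × 0.08844 = 2.128 kPa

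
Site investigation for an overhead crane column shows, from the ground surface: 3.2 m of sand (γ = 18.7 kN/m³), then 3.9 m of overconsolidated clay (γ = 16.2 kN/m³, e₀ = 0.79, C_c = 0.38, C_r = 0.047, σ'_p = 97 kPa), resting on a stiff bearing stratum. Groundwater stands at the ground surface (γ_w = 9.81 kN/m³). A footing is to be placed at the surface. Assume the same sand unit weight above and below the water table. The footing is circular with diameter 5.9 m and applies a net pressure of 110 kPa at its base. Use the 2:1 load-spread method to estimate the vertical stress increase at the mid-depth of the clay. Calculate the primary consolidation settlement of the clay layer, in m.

S_c ≈ 0.0253 m

Mid-depth of clay below the ground surface: z = 3.2 + 3.9/2 = 5.15 m.
Total vertical stress at mid-clay: σ_v = 18.7×3.2 + 16.2×1.95 = 91.43 kPa.
Pore pressure: u = 9.81×(5.15 − 0) = 50.522 kPa.
Initial effective stress: σ'_0 = σ_v − u = 91.43 − 50.522 = 40.908 kPa.
Stress increase at mid-clay by the 2:1 spreading method:
Δσ ≈ qD²/(D+z)² = 110×5.9²/(5.9+5.15)² = 31.36 kPa
Final effective stress: σ'_f = 40.908 + 31.36 = 72.268 kPa.
σ'_f = 72.268 ≤ σ'_p = 97 kPa, so the clay remains overconsolidated and only the recompression index applies:
S_c = C_r·H/(1+e₀)·log₁₀(σ'_f/σ'_0) = 0.047×3.9/1.79×log₁₀(72.268/40.908)
    = 0.1024 × 0.24714 = 0.02531 m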